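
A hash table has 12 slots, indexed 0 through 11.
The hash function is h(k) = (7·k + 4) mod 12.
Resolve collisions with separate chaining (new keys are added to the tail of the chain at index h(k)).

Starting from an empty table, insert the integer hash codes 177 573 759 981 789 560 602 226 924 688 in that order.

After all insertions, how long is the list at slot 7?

177 -> bucket 7
573 -> bucket 7 (collision)
759 -> bucket 1
981 -> bucket 7 (collision)
789 -> bucket 7 (collision)
560 -> bucket 0
602 -> bucket 6
226 -> bucket 2
924 -> bucket 4
688 -> bucket 8
Final buckets:
0: 560
1: 759
2: 226
3: -
4: 924
5: -
6: 602
7: 177 -> 573 -> 981 -> 789
8: 688
9: -
10: -
11: -

4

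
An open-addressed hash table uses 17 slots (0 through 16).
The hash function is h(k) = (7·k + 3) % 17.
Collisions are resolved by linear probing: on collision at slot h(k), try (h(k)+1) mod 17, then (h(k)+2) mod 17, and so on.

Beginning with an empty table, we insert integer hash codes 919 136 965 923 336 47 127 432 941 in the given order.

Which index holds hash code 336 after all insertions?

Insert 919: h=10, slot 10 empty → index 10.
Insert 136: h=3, slot 3 empty → index 3.
Insert 965: h=9, slot 9 empty → index 9.
Insert 923: h=4, slot 4 empty → index 4.
Insert 336: h=9, slots 9,10 occupied → index 11.
Insert 47: h=9, slots 9,10,11 occupied → index 12.
Insert 127: h=8, slot 8 empty → index 8.
Insert 432: h=1, slot 1 empty → index 1.
Insert 941: h=11, slots 11,12 occupied → index 13.
Table: [∅, 432, ∅, 136, 923, ∅, ∅, ∅, 127, 965, 919, 336, 47, 941, ∅, ∅, ∅]

11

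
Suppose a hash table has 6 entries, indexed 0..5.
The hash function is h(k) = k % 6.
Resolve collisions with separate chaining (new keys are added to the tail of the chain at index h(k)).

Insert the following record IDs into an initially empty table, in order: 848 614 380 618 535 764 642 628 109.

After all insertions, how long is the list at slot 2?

Insert 848: h=2, bucket 2 empty → new chain.
Insert 614: h=2, bucket 2 nonempty → append to chain.
Insert 380: h=2, bucket 2 nonempty → append to chain.
Insert 618: h=0, bucket 0 empty → new chain.
Insert 535: h=1, bucket 1 empty → new chain.
Insert 764: h=2, bucket 2 nonempty → append to chain.
Insert 642: h=0, bucket 0 nonempty → append to chain.
Insert 628: h=4, bucket 4 empty → new chain.
Insert 109: h=1, bucket 1 nonempty → append to chain.
Final buckets:
0: 618 -> 642
1: 535 -> 109
2: 848 -> 614 -> 380 -> 764
3: ∅
4: 628
5: ∅

4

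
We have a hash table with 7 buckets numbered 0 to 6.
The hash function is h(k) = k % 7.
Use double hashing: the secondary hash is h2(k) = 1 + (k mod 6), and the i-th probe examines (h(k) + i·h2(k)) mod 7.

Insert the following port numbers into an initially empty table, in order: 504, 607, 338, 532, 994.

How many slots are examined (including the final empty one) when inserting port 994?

4

504 hashes to 0; slot 0 is free => place at 0.
607 hashes to 5; slot 5 is free => place at 5.
338 hashes to 2; slot 2 is free => place at 2.
532 hashes to 0, h2=5; 0,5 taken => place at 3.
994 hashes to 0, h2=5; 0,5,3 taken => place at 1.
Table: [504, 994, 338, 532, ∅, 607, ∅]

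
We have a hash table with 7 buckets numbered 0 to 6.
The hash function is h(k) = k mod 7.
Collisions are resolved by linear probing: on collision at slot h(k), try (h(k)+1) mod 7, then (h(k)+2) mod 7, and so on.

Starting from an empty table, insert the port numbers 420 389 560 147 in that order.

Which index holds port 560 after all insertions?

1

420: h=0 → slot 0
389: h=4 → slot 4
560: h=0, probe 0,1 → slot 1
147: h=0, probe 0,1,2 → slot 2
Table: [420, 560, 147, —, 389, —, —]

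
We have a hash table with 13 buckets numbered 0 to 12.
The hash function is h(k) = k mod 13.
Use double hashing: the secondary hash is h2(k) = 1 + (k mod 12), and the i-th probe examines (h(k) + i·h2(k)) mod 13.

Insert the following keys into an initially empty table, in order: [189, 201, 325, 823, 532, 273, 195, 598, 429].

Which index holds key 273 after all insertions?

10

189: h=7 → slot 7
201: h=6 → slot 6
325: h=0 → slot 0
823: h=4 → slot 4
532: h=12 → slot 12
273: h=0, h2=10, probe 0,10 → slot 10
195: h=0, h2=4, probe 0,4,8 → slot 8
598: h=0, h2=11, probe 0,11 → slot 11
429: h=0, h2=10, probe 0,10,7,4,1 → slot 1
Table: [325, 429, -, -, 823, -, 201, 189, 195, -, 273, 598, 532]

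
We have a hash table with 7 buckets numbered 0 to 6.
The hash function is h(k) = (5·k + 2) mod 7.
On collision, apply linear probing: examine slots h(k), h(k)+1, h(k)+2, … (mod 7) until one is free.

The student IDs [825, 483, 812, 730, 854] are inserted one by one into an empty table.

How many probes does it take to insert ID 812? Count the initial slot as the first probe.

2

825 hashes to 4; slot 4 is free → place at 4.
483 hashes to 2; slot 2 is free → place at 2.
812 hashes to 2; 2 taken → place at 3.
730 hashes to 5; slot 5 is free → place at 5.
854 hashes to 2; 2,3,4,5 taken → place at 6.
Table: [∅, ∅, 483, 812, 825, 730, 854]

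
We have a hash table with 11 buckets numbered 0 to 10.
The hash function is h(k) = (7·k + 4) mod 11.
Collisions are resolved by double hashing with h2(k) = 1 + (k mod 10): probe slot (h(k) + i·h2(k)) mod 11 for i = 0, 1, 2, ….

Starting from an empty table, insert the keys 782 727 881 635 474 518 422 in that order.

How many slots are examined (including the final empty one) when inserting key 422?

Insert 782: h=0, slot 0 empty → index 0.
Insert 727: h=0, h2=8, slot 0 occupied → index 8.
Insert 881: h=0, h2=2, slot 0 occupied → index 2.
Insert 635: h=5, slot 5 empty → index 5.
Insert 474: h=0, h2=5, slots 0,5 occupied → index 10.
Insert 518: h=0, h2=9, slot 0 occupied → index 9.
Insert 422: h=10, h2=3, slots 10,2,5,8,0 occupied → index 3.
Table: [782, _, 881, 422, _, 635, _, _, 727, 518, 474]

6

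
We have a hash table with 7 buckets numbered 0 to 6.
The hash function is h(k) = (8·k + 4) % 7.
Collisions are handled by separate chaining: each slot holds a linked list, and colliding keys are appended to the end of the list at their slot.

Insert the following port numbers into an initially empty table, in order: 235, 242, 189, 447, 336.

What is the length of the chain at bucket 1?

2

Insert 235: h=1, bucket 1 empty → new chain.
Insert 242: h=1, bucket 1 nonempty → append to chain.
Insert 189: h=4, bucket 4 empty → new chain.
Insert 447: h=3, bucket 3 empty → new chain.
Insert 336: h=4, bucket 4 nonempty → append to chain.
Final buckets:
0: ∅
1: 235 -> 242
2: ∅
3: 447
4: 189 -> 336
5: ∅
6: ∅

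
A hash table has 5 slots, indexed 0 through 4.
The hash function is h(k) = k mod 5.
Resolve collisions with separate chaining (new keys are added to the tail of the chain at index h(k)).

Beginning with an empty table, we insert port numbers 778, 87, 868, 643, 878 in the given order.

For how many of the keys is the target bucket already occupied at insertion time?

3

Insert 778: h=3, bucket 3 empty → new chain.
Insert 87: h=2, bucket 2 empty → new chain.
Insert 868: h=3, bucket 3 nonempty → append to chain.
Insert 643: h=3, bucket 3 nonempty → append to chain.
Insert 878: h=3, bucket 3 nonempty → append to chain.
Final buckets:
0: —
1: —
2: 87
3: 778 -> 868 -> 643 -> 878
4: —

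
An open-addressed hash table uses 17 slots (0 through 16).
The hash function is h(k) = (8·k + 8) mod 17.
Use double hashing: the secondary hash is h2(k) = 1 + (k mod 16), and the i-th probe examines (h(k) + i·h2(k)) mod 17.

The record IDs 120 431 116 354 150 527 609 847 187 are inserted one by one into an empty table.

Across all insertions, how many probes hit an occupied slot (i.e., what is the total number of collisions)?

120: h=16 => slot 16
431: h=5 => slot 5
116: h=1 => slot 1
354: h=1, h2=3, probe 1,4 => slot 4
150: h=1, h2=7, probe 1,8 => slot 8
527: h=8, h2=16, probe 8,7 => slot 7
609: h=1, h2=2, probe 1,3 => slot 3
847: h=1, h2=16, probe 1,0 => slot 0
187: h=8, h2=12, probe 8,3,15 => slot 15
Table: [847, 116, ., 609, 354, 431, ., 527, 150, ., ., ., ., ., ., 187, 120]

7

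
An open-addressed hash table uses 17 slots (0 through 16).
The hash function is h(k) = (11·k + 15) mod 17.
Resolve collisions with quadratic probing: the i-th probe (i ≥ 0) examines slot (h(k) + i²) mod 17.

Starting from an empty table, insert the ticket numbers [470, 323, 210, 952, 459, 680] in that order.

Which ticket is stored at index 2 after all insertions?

459

470: h=0 → slot 0
323: h=15 → slot 15
210: h=13 → slot 13
952: h=15, probe 15,16 → slot 16
459: h=15, probe 15,16,2 → slot 2
680: h=15, probe 15,16,2,7 → slot 7
Table: [470, —, 459, —, —, —, —, 680, —, —, —, —, —, 210, —, 323, 952]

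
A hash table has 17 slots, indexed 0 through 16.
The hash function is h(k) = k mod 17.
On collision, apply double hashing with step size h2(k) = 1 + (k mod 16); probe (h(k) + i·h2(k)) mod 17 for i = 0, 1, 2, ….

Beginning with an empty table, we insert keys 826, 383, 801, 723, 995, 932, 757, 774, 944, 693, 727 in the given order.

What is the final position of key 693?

8

826 hashes to 10; slot 10 is free → place at 10.
383 hashes to 9; slot 9 is free → place at 9.
801 hashes to 2; slot 2 is free → place at 2.
723 hashes to 9, h2=4; 9 taken → place at 13.
995 hashes to 9, h2=4; 9,13 taken → place at 0.
932 hashes to 14; slot 14 is free → place at 14.
757 hashes to 9, h2=6; 9 taken → place at 15.
774 hashes to 9, h2=7; 9 taken → place at 16.
944 hashes to 9, h2=1; 9,10 taken → place at 11.
693 hashes to 13, h2=6; 13,2 taken → place at 8.
727 hashes to 13, h2=8; 13 taken → place at 4.
Table: [995, ∅, 801, ∅, 727, ∅, ∅, ∅, 693, 383, 826, 944, ∅, 723, 932, 757, 774]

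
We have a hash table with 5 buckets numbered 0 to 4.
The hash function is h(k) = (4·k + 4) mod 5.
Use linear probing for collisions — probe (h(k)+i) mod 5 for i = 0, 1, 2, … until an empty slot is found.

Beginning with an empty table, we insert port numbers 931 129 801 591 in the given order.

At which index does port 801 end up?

4

931: h=3 => slot 3
129: h=0 => slot 0
801: h=3, probe 3,4 => slot 4
591: h=3, probe 3,4,0,1 => slot 1
Table: [129, 591, ., 931, 801]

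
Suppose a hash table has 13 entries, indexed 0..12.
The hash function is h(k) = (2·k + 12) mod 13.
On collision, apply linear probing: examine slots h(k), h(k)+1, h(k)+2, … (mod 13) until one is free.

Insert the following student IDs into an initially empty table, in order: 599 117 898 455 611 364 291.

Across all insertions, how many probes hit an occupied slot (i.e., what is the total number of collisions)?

11

599 hashes to 1; slot 1 is free -> place at 1.
117 hashes to 12; slot 12 is free -> place at 12.
898 hashes to 1; 1 taken -> place at 2.
455 hashes to 12; 12 taken -> place at 0.
611 hashes to 12; 12,0,1,2 taken -> place at 3.
364 hashes to 12; 12,0,1,2,3 taken -> place at 4.
291 hashes to 9; slot 9 is free -> place at 9.
Table: [455, 599, 898, 611, 364, ∅, ∅, ∅, ∅, 291, ∅, ∅, 117]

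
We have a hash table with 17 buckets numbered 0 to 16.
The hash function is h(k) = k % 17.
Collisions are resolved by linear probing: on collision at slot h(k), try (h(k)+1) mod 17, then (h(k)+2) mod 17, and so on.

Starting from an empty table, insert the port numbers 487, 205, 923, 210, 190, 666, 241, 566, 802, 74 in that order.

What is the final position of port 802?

9

Insert 487: h=11, slot 11 empty → index 11.
Insert 205: h=1, slot 1 empty → index 1.
Insert 923: h=5, slot 5 empty → index 5.
Insert 210: h=6, slot 6 empty → index 6.
Insert 190: h=3, slot 3 empty → index 3.
Insert 666: h=3, slot 3 occupied → index 4.
Insert 241: h=3, slots 3,4,5,6 occupied → index 7.
Insert 566: h=5, slots 5,6,7 occupied → index 8.
Insert 802: h=3, slots 3,4,5,6,7,8 occupied → index 9.
Insert 74: h=6, slots 6,7,8,9 occupied → index 10.
Table: [—, 205, —, 190, 666, 923, 210, 241, 566, 802, 74, 487, —, —, —, —, —]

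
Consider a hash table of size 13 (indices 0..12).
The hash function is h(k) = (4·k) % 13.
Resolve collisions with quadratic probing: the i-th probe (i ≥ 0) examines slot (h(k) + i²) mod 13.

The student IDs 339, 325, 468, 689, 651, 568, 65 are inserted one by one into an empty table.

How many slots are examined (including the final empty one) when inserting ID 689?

339: h=4 → slot 4
325: h=0 → slot 0
468: h=0, probe 0,1 → slot 1
689: h=0, probe 0,1,4,9 → slot 9
651: h=4, probe 4,5 → slot 5
568: h=10 → slot 10
65: h=0, probe 0,1,4,9,3 → slot 3
Table: [325, 468, _, 65, 339, 651, _, _, _, 689, 568, _, _]

4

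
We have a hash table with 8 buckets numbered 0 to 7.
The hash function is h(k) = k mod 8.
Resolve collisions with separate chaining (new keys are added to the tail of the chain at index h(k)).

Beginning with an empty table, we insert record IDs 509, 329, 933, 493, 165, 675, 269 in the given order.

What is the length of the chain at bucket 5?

5

509 -> bucket 5
329 -> bucket 1
933 -> bucket 5 (collision)
493 -> bucket 5 (collision)
165 -> bucket 5 (collision)
675 -> bucket 3
269 -> bucket 5 (collision)
Final buckets:
0: _
1: 329
2: _
3: 675
4: _
5: 509 -> 933 -> 493 -> 165 -> 269
6: _
7: _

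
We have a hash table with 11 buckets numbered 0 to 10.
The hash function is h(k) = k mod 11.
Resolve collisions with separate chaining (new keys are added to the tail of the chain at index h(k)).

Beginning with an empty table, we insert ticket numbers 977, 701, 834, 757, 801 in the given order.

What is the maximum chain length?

977 → bucket 9
701 → bucket 8
834 → bucket 9 (collision)
757 → bucket 9 (collision)
801 → bucket 9 (collision)
Final buckets:
0: ∅
1: ∅
2: ∅
3: ∅
4: ∅
5: ∅
6: ∅
7: ∅
8: 701
9: 977 -> 834 -> 757 -> 801
10: ∅

4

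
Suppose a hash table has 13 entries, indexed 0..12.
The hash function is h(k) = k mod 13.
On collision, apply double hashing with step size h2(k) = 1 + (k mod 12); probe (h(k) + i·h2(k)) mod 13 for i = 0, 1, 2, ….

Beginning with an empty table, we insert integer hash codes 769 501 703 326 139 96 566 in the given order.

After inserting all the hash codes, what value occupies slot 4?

769 hashes to 2; slot 2 is free => place at 2.
501 hashes to 7; slot 7 is free => place at 7.
703 hashes to 1; slot 1 is free => place at 1.
326 hashes to 1, h2=3; 1 taken => place at 4.
139 hashes to 9; slot 9 is free => place at 9.
96 hashes to 5; slot 5 is free => place at 5.
566 hashes to 7, h2=3; 7 taken => place at 10.
Table: [., 703, 769, ., 326, 96, ., 501, ., 139, 566, ., .]

326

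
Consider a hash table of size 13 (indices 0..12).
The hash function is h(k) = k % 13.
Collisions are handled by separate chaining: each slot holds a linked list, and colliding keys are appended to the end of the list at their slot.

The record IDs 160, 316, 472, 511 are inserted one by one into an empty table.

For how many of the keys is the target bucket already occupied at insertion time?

Insert 160: h=4, bucket 4 empty → new chain.
Insert 316: h=4, bucket 4 nonempty → append to chain.
Insert 472: h=4, bucket 4 nonempty → append to chain.
Insert 511: h=4, bucket 4 nonempty → append to chain.
Final buckets:
0: .
1: .
2: .
3: .
4: 160 -> 316 -> 472 -> 511
5: .
6: .
7: .
8: .
9: .
10: .
11: .
12: .

3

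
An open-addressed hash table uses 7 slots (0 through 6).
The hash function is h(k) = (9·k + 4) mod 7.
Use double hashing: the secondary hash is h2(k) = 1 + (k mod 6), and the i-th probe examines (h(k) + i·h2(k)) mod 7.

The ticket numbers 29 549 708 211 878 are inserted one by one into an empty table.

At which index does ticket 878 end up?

2

29 hashes to 6; slot 6 is free => place at 6.
549 hashes to 3; slot 3 is free => place at 3.
708 hashes to 6, h2=1; 6 taken => place at 0.
211 hashes to 6, h2=2; 6 taken => place at 1.
878 hashes to 3, h2=3; 3,6 taken => place at 2.
Table: [708, 211, 878, 549, —, —, 29]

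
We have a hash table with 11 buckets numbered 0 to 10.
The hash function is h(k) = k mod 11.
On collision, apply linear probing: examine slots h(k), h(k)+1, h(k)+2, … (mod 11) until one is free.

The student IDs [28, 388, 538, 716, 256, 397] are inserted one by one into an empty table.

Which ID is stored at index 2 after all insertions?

28: h=6 -> slot 6
388: h=3 -> slot 3
538: h=10 -> slot 10
716: h=1 -> slot 1
256: h=3, probe 3,4 -> slot 4
397: h=1, probe 1,2 -> slot 2
Table: [∅, 716, 397, 388, 256, ∅, 28, ∅, ∅, ∅, 538]

397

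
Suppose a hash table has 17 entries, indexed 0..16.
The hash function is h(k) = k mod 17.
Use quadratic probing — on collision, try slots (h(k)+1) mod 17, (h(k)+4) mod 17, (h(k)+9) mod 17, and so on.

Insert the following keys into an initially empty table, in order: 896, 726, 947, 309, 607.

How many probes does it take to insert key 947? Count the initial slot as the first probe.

Insert 896: h=12, slot 12 empty -> index 12.
Insert 726: h=12, slot 12 occupied -> index 13.
Insert 947: h=12, slots 12,13 occupied -> index 16.
Insert 309: h=3, slot 3 empty -> index 3.
Insert 607: h=12, slots 12,13,16 occupied -> index 4.
Table: [-, -, -, 309, 607, -, -, -, -, -, -, -, 896, 726, -, -, 947]

3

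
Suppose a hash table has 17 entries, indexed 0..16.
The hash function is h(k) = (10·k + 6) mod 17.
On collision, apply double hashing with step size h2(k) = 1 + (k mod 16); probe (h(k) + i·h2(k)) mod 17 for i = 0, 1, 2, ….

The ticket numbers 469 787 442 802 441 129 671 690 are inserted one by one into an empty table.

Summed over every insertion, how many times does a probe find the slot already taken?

Insert 469: h=4, slot 4 empty → index 4.
Insert 787: h=5, slot 5 empty → index 5.
Insert 442: h=6, slot 6 empty → index 6.
Insert 802: h=2, slot 2 empty → index 2.
Insert 441: h=13, slot 13 empty → index 13.
Insert 129: h=4, h2=2, slots 4,6 occupied → index 8.
Insert 671: h=1, slot 1 empty → index 1.
Insert 690: h=4, h2=3, slot 4 occupied → index 7.
Table: [_, 671, 802, _, 469, 787, 442, 690, 129, _, _, _, _, 441, _, _, _]

3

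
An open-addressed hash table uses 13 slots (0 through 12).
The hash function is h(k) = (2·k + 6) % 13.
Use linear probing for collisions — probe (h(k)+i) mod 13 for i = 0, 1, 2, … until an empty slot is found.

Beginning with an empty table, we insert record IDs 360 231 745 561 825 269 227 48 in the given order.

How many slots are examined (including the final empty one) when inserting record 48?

360: h=11 → slot 11
231: h=0 → slot 0
745: h=1 → slot 1
561: h=10 → slot 10
825: h=5 → slot 5
269: h=11, probe 11,12 → slot 12
227: h=5, probe 5,6 → slot 6
48: h=11, probe 11,12,0,1,2 → slot 2
Table: [231, 745, 48, _, _, 825, 227, _, _, _, 561, 360, 269]

5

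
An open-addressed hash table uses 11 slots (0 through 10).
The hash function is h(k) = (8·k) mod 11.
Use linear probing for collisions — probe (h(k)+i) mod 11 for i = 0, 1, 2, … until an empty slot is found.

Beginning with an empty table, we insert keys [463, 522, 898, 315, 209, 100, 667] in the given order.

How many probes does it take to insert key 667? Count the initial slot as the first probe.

3

463: h=8 => slot 8
522: h=7 => slot 7
898: h=1 => slot 1
315: h=1, probe 1,2 => slot 2
209: h=0 => slot 0
100: h=8, probe 8,9 => slot 9
667: h=1, probe 1,2,3 => slot 3
Table: [209, 898, 315, 667, -, -, -, 522, 463, 100, -]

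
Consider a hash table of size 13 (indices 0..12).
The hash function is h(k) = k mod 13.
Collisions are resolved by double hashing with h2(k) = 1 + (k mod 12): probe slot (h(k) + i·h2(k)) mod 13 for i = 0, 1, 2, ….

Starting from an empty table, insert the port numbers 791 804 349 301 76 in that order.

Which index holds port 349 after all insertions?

0

791 hashes to 11; slot 11 is free -> place at 11.
804 hashes to 11, h2=1; 11 taken -> place at 12.
349 hashes to 11, h2=2; 11 taken -> place at 0.
301 hashes to 2; slot 2 is free -> place at 2.
76 hashes to 11, h2=5; 11 taken -> place at 3.
Table: [349, —, 301, 76, —, —, —, —, —, —, —, 791, 804]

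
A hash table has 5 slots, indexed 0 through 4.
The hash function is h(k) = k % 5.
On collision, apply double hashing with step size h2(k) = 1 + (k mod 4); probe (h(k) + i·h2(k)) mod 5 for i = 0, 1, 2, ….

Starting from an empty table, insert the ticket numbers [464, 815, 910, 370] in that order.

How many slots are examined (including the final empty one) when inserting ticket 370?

464: h=4 => slot 4
815: h=0 => slot 0
910: h=0, h2=3, probe 0,3 => slot 3
370: h=0, h2=3, probe 0,3,1 => slot 1
Table: [815, 370, ∅, 910, 464]

3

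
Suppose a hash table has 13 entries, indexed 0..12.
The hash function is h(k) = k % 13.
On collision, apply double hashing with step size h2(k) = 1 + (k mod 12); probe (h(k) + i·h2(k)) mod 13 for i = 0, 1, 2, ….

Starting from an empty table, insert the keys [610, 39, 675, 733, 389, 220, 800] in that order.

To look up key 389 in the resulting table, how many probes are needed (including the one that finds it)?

610 hashes to 12; slot 12 is free -> place at 12.
39 hashes to 0; slot 0 is free -> place at 0.
675 hashes to 12, h2=4; 12 taken -> place at 3.
733 hashes to 5; slot 5 is free -> place at 5.
389 hashes to 12, h2=6; 12,5 taken -> place at 11.
220 hashes to 12, h2=5; 12 taken -> place at 4.
800 hashes to 7; slot 7 is free -> place at 7.
Table: [39, _, _, 675, 220, 733, _, 800, _, _, _, 389, 610]
Lookup 389: h=12, h2=6, probe 12,5,11 → found at 11.

3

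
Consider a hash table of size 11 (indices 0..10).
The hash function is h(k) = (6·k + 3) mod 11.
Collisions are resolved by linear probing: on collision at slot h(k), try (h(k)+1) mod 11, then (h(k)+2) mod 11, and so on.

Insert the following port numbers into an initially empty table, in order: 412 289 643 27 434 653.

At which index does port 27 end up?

Insert 412: h=0, slot 0 empty -> index 0.
Insert 289: h=10, slot 10 empty -> index 10.
Insert 643: h=0, slot 0 occupied -> index 1.
Insert 27: h=0, slots 0,1 occupied -> index 2.
Insert 434: h=0, slots 0,1,2 occupied -> index 3.
Insert 653: h=5, slot 5 empty -> index 5.
Table: [412, 643, 27, 434, —, 653, —, —, —, —, 289]

2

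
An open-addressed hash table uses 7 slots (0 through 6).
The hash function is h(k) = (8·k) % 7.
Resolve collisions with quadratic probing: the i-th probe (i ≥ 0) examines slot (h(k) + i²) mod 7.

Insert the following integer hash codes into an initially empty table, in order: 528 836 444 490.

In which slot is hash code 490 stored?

528 hashes to 3; slot 3 is free => place at 3.
836 hashes to 3; 3 taken => place at 4.
444 hashes to 3; 3,4 taken => place at 0.
490 hashes to 0; 0 taken => place at 1.
Table: [444, 490, _, 528, 836, _, _]

1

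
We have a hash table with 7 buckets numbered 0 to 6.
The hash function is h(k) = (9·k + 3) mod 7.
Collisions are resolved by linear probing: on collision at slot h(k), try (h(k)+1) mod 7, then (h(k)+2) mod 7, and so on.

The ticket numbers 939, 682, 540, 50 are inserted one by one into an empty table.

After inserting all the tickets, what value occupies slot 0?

Insert 939: h=5, slot 5 empty -> index 5.
Insert 682: h=2, slot 2 empty -> index 2.
Insert 540: h=5, slot 5 occupied -> index 6.
Insert 50: h=5, slots 5,6 occupied -> index 0.
Table: [50, -, 682, -, -, 939, 540]

50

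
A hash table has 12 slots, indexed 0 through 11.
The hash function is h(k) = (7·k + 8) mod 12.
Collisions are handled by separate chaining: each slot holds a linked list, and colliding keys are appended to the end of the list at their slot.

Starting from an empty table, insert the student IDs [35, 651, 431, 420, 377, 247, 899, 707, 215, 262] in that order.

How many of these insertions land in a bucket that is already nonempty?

Insert 35: h=1, bucket 1 empty -> new chain.
Insert 651: h=5, bucket 5 empty -> new chain.
Insert 431: h=1, bucket 1 nonempty -> append to chain.
Insert 420: h=8, bucket 8 empty -> new chain.
Insert 377: h=7, bucket 7 empty -> new chain.
Insert 247: h=9, bucket 9 empty -> new chain.
Insert 899: h=1, bucket 1 nonempty -> append to chain.
Insert 707: h=1, bucket 1 nonempty -> append to chain.
Insert 215: h=1, bucket 1 nonempty -> append to chain.
Insert 262: h=6, bucket 6 empty -> new chain.
Final buckets:
0: —
1: 35 -> 431 -> 899 -> 707 -> 215
2: —
3: —
4: —
5: 651
6: 262
7: 377
8: 420
9: 247
10: —
11: —

4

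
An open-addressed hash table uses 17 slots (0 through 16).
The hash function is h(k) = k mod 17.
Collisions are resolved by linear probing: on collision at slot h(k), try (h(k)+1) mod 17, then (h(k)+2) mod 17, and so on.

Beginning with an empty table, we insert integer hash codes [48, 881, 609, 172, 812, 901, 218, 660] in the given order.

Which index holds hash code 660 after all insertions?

3

Insert 48: h=14, slot 14 empty => index 14.
Insert 881: h=14, slot 14 occupied => index 15.
Insert 609: h=14, slots 14,15 occupied => index 16.
Insert 172: h=2, slot 2 empty => index 2.
Insert 812: h=13, slot 13 empty => index 13.
Insert 901: h=0, slot 0 empty => index 0.
Insert 218: h=14, slots 14,15,16,0 occupied => index 1.
Insert 660: h=14, slots 14,15,16,0,1,2 occupied => index 3.
Table: [901, 218, 172, 660, _, _, _, _, _, _, _, _, _, 812, 48, 881, 609]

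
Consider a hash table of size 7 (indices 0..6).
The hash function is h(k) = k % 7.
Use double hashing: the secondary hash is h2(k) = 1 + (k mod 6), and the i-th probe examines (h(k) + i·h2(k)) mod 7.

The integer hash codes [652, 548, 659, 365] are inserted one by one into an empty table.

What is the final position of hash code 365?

6

652 hashes to 1; slot 1 is free → place at 1.
548 hashes to 2; slot 2 is free → place at 2.
659 hashes to 1, h2=6; 1 taken → place at 0.
365 hashes to 1, h2=6; 1,0 taken → place at 6.
Table: [659, 652, 548, ∅, ∅, ∅, 365]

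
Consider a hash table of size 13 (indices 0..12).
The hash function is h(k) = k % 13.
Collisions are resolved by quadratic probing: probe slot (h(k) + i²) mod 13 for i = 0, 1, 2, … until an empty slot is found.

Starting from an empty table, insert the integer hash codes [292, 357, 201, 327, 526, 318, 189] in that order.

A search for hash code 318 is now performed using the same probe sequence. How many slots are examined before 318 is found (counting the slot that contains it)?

292: h=6 -> slot 6
357: h=6, probe 6,7 -> slot 7
201: h=6, probe 6,7,10 -> slot 10
327: h=2 -> slot 2
526: h=6, probe 6,7,10,2,9 -> slot 9
318: h=6, probe 6,7,10,2,9,5 -> slot 5
189: h=7, probe 7,8 -> slot 8
Table: [—, —, 327, —, —, 318, 292, 357, 189, 526, 201, —, —]
Lookup 318: h=6, probe 6,7,10,2,9,5 → found at 5.

6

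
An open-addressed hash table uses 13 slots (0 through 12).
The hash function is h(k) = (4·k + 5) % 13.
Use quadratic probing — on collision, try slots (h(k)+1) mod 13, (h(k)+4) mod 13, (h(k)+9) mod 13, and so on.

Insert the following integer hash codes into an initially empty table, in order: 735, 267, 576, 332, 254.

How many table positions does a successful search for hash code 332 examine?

Insert 735: h=7, slot 7 empty => index 7.
Insert 267: h=7, slot 7 occupied => index 8.
Insert 576: h=8, slot 8 occupied => index 9.
Insert 332: h=7, slots 7,8 occupied => index 11.
Insert 254: h=7, slots 7,8,11 occupied => index 3.
Table: [., ., ., 254, ., ., ., 735, 267, 576, ., 332, .]
Lookup 332: h=7, probe 7,8,11 → found at 11.

3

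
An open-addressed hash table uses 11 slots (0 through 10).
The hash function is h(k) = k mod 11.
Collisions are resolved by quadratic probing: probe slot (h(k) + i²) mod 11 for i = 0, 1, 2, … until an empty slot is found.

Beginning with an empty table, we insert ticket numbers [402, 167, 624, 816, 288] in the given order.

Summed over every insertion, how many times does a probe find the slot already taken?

Insert 402: h=6, slot 6 empty => index 6.
Insert 167: h=2, slot 2 empty => index 2.
Insert 624: h=8, slot 8 empty => index 8.
Insert 816: h=2, slot 2 occupied => index 3.
Insert 288: h=2, slots 2,3,6 occupied => index 0.
Table: [288, -, 167, 816, -, -, 402, -, 624, -, -]

4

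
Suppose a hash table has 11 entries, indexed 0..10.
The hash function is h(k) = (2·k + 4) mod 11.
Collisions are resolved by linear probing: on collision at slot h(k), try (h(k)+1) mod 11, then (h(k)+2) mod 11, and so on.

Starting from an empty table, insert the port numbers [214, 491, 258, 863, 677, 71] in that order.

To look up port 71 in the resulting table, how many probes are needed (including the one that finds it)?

6

214: h=3 => slot 3
491: h=7 => slot 7
258: h=3, probe 3,4 => slot 4
863: h=3, probe 3,4,5 => slot 5
677: h=5, probe 5,6 => slot 6
71: h=3, probe 3,4,5,6,7,8 => slot 8
Table: [., ., ., 214, 258, 863, 677, 491, 71, ., .]
Lookup 71: h=3, probe 3,4,5,6,7,8 → found at 8.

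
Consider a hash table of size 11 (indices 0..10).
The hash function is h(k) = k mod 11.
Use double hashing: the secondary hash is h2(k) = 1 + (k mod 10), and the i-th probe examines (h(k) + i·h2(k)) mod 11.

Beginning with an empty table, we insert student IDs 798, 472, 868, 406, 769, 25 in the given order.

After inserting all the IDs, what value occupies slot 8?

798 hashes to 6; slot 6 is free → place at 6.
472 hashes to 10; slot 10 is free → place at 10.
868 hashes to 10, h2=9; 10 taken → place at 8.
406 hashes to 10, h2=7; 10,6 taken → place at 2.
769 hashes to 10, h2=10; 10 taken → place at 9.
25 hashes to 3; slot 3 is free → place at 3.
Table: [∅, ∅, 406, 25, ∅, ∅, 798, ∅, 868, 769, 472]

868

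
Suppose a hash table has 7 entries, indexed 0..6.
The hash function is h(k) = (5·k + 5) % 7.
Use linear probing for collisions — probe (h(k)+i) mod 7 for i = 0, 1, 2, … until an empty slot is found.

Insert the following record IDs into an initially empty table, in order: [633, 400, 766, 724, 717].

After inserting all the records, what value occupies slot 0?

766

633: h=6 => slot 6
400: h=3 => slot 3
766: h=6, probe 6,0 => slot 0
724: h=6, probe 6,0,1 => slot 1
717: h=6, probe 6,0,1,2 => slot 2
Table: [766, 724, 717, 400, —, —, 633]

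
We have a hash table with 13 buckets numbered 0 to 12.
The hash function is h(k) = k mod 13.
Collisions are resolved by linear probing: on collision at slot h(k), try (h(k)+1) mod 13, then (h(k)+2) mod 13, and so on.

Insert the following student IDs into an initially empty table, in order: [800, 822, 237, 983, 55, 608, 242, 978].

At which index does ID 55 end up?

Insert 800: h=7, slot 7 empty -> index 7.
Insert 822: h=3, slot 3 empty -> index 3.
Insert 237: h=3, slot 3 occupied -> index 4.
Insert 983: h=8, slot 8 empty -> index 8.
Insert 55: h=3, slots 3,4 occupied -> index 5.
Insert 608: h=10, slot 10 empty -> index 10.
Insert 242: h=8, slot 8 occupied -> index 9.
Insert 978: h=3, slots 3,4,5 occupied -> index 6.
Table: [-, -, -, 822, 237, 55, 978, 800, 983, 242, 608, -, -]

5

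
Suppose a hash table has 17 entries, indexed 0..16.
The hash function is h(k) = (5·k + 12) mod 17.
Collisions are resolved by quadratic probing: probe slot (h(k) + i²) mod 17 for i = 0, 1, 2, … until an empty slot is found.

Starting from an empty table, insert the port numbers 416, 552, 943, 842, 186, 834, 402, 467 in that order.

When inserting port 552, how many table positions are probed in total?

2

Insert 416: h=1, slot 1 empty -> index 1.
Insert 552: h=1, slot 1 occupied -> index 2.
Insert 943: h=1, slots 1,2 occupied -> index 5.
Insert 842: h=6, slot 6 empty -> index 6.
Insert 186: h=7, slot 7 empty -> index 7.
Insert 834: h=0, slot 0 empty -> index 0.
Insert 402: h=16, slot 16 empty -> index 16.
Insert 467: h=1, slots 1,2,5 occupied -> index 10.
Table: [834, 416, 552, —, —, 943, 842, 186, —, —, 467, —, —, —, —, —, 402]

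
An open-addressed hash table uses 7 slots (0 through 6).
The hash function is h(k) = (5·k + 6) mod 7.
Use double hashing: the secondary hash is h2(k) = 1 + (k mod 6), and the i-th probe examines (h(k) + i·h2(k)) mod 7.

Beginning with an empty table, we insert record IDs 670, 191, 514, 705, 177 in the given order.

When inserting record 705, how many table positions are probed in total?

670 hashes to 3; slot 3 is free → place at 3.
191 hashes to 2; slot 2 is free → place at 2.
514 hashes to 0; slot 0 is free → place at 0.
705 hashes to 3, h2=4; 3,0 taken → place at 4.
177 hashes to 2, h2=4; 2 taken → place at 6.
Table: [514, ., 191, 670, 705, ., 177]

3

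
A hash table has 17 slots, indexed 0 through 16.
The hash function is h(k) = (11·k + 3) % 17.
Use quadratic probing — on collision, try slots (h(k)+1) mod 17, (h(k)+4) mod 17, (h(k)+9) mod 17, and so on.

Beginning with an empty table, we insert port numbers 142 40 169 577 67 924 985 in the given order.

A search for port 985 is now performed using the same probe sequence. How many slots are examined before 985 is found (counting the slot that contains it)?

5

142: h=1 -> slot 1
40: h=1, probe 1,2 -> slot 2
169: h=9 -> slot 9
577: h=9, probe 9,10 -> slot 10
67: h=9, probe 9,10,13 -> slot 13
924: h=1, probe 1,2,5 -> slot 5
985: h=9, probe 9,10,13,1,8 -> slot 8
Table: [∅, 142, 40, ∅, ∅, 924, ∅, ∅, 985, 169, 577, ∅, ∅, 67, ∅, ∅, ∅]
Lookup 985: h=9, probe 9,10,13,1,8 → found at 8.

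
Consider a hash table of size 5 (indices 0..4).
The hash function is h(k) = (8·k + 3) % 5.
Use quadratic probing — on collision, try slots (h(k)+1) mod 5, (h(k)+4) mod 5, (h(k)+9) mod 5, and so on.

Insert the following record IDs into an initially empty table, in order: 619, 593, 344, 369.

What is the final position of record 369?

Insert 619: h=0, slot 0 empty -> index 0.
Insert 593: h=2, slot 2 empty -> index 2.
Insert 344: h=0, slot 0 occupied -> index 1.
Insert 369: h=0, slots 0,1 occupied -> index 4.
Table: [619, 344, 593, ∅, 369]

4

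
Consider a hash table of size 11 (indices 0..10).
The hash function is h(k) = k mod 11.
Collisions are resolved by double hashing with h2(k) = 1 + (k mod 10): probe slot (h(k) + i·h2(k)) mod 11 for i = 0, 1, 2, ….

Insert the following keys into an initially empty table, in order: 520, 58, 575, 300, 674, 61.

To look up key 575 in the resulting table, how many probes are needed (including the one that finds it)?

2

Insert 520: h=3, slot 3 empty => index 3.
Insert 58: h=3, h2=9, slot 3 occupied => index 1.
Insert 575: h=3, h2=6, slot 3 occupied => index 9.
Insert 300: h=3, h2=1, slot 3 occupied => index 4.
Insert 674: h=3, h2=5, slot 3 occupied => index 8.
Insert 61: h=6, slot 6 empty => index 6.
Table: [., 58, ., 520, 300, ., 61, ., 674, 575, .]
Lookup 575: h=3, h2=6, probe 3,9 → found at 9.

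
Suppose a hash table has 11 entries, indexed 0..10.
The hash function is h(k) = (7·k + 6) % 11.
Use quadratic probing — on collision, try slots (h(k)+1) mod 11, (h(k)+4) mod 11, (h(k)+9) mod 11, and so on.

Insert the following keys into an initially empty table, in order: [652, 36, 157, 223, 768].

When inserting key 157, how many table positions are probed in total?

Insert 652: h=5, slot 5 empty => index 5.
Insert 36: h=5, slot 5 occupied => index 6.
Insert 157: h=5, slots 5,6 occupied => index 9.
Insert 223: h=5, slots 5,6,9 occupied => index 3.
Insert 768: h=3, slot 3 occupied => index 4.
Table: [_, _, _, 223, 768, 652, 36, _, _, 157, _]

3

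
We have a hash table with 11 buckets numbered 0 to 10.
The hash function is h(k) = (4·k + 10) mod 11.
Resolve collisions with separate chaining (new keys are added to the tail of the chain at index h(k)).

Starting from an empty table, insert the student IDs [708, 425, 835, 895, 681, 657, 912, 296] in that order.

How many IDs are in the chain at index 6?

4

Insert 708: h=4, bucket 4 empty -> new chain.
Insert 425: h=5, bucket 5 empty -> new chain.
Insert 835: h=6, bucket 6 empty -> new chain.
Insert 895: h=4, bucket 4 nonempty -> append to chain.
Insert 681: h=6, bucket 6 nonempty -> append to chain.
Insert 657: h=9, bucket 9 empty -> new chain.
Insert 912: h=6, bucket 6 nonempty -> append to chain.
Insert 296: h=6, bucket 6 nonempty -> append to chain.
Final buckets:
0: .
1: .
2: .
3: .
4: 708 -> 895
5: 425
6: 835 -> 681 -> 912 -> 296
7: .
8: .
9: 657
10: .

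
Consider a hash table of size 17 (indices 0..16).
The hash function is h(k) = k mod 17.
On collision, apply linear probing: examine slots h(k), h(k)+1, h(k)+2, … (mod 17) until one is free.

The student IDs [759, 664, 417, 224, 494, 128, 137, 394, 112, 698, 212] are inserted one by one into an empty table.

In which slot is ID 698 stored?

6

Insert 759: h=11, slot 11 empty → index 11.
Insert 664: h=1, slot 1 empty → index 1.
Insert 417: h=9, slot 9 empty → index 9.
Insert 224: h=3, slot 3 empty → index 3.
Insert 494: h=1, slot 1 occupied → index 2.
Insert 128: h=9, slot 9 occupied → index 10.
Insert 137: h=1, slots 1,2,3 occupied → index 4.
Insert 394: h=3, slots 3,4 occupied → index 5.
Insert 112: h=10, slots 10,11 occupied → index 12.
Insert 698: h=1, slots 1,2,3,4,5 occupied → index 6.
Insert 212: h=8, slot 8 empty → index 8.
Table: [∅, 664, 494, 224, 137, 394, 698, ∅, 212, 417, 128, 759, 112, ∅, ∅, ∅, ∅]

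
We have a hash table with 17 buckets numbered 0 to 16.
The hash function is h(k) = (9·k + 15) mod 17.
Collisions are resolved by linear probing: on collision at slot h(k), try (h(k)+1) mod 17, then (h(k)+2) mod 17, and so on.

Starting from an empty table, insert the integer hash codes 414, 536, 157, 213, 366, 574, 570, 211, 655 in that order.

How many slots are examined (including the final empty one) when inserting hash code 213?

Insert 414: h=1, slot 1 empty -> index 1.
Insert 536: h=11, slot 11 empty -> index 11.
Insert 157: h=0, slot 0 empty -> index 0.
Insert 213: h=11, slot 11 occupied -> index 12.
Insert 366: h=11, slots 11,12 occupied -> index 13.
Insert 574: h=13, slot 13 occupied -> index 14.
Insert 570: h=11, slots 11,12,13,14 occupied -> index 15.
Insert 211: h=10, slot 10 empty -> index 10.
Insert 655: h=11, slots 11,12,13,14,15 occupied -> index 16.
Table: [157, 414, _, _, _, _, _, _, _, _, 211, 536, 213, 366, 574, 570, 655]

2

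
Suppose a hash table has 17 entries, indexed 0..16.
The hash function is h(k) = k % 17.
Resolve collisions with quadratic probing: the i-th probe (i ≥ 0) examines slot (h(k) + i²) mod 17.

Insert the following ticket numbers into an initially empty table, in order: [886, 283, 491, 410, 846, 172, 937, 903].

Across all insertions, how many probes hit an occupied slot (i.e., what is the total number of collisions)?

12

886 hashes to 2; slot 2 is free => place at 2.
283 hashes to 11; slot 11 is free => place at 11.
491 hashes to 15; slot 15 is free => place at 15.
410 hashes to 2; 2 taken => place at 3.
846 hashes to 13; slot 13 is free => place at 13.
172 hashes to 2; 2,3 taken => place at 6.
937 hashes to 2; 2,3,6,11 taken => place at 1.
903 hashes to 2; 2,3,6,11,1 taken => place at 10.
Table: [—, 937, 886, 410, —, —, 172, —, —, —, 903, 283, —, 846, —, 491, —]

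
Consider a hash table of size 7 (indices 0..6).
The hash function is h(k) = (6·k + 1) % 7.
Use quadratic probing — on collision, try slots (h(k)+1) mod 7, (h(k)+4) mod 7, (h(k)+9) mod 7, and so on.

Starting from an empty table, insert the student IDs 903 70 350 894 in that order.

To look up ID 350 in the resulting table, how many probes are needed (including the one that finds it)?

903: h=1 => slot 1
70: h=1, probe 1,2 => slot 2
350: h=1, probe 1,2,5 => slot 5
894: h=3 => slot 3
Table: [-, 903, 70, 894, -, 350, -]
Lookup 350: h=1, probe 1,2,5 → found at 5.

3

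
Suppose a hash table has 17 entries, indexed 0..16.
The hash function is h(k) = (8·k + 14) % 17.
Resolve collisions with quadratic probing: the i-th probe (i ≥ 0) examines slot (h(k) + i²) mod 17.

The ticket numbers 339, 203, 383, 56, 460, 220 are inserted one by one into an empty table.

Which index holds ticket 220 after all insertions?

Insert 339: h=6, slot 6 empty -> index 6.
Insert 203: h=6, slot 6 occupied -> index 7.
Insert 383: h=1, slot 1 empty -> index 1.
Insert 56: h=3, slot 3 empty -> index 3.
Insert 460: h=5, slot 5 empty -> index 5.
Insert 220: h=6, slots 6,7 occupied -> index 10.
Table: [., 383, ., 56, ., 460, 339, 203, ., ., 220, ., ., ., ., ., .]

10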